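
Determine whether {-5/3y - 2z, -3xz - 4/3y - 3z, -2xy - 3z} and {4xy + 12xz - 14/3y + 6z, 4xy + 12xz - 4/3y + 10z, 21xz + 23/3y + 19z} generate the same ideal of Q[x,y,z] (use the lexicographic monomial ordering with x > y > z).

Equality of ideals is decidable: compute both reduced Gröbner bases (unique for the ordering) and check whether they agree.
Buchberger on the first generating set:
f_1 = -5/3y - 2z, LT = y.
f_2 = -3xz - 4/3y - 3z, LT = xz.
f_3 = -2xy - 3z, LT = xy.

S(f_1,f_3): lcm = xy. S = 6/5xz - 3/2z.
  reduce S modulo (f_1, f_2, f_3):
  remainder -103/50z ≠ 0; add g_4 = -103/50z to the basis.

The other S-polynomials (S(f_1,f_2), S(f_2,f_3), S(f_1,g_4), S(f_2,g_4), S(f_3,g_4)) all reduce to 0 modulo the current basis, so we have a Gröbner basis.
Inter-reduce: drop elements whose leading term is divisible by another's, tail-reduce, and make monic.
Reduced Gröbner basis: {y, z}.

Buchberger on the second generating set:
h_1 = 4xy + 12xz - 14/3y + 6z, LT = xy.
h_2 = 4xy + 12xz - 4/3y + 10z, LT = xy.
h_3 = 21xz + 23/3y + 19z, LT = xz.

S(h_1,h_2): lcm = xy. S = -5/6y - z.
  reduce S modulo (h_1, h_2, h_3):
  remainder -5/6y - z ≠ 0; add k_4 = -5/6y - z to the basis.

S(h_1,h_3): lcm = xyz. S = 3xz^2 - 23/63y^2 - 29/14yz + 3/2z^2.
  reduce S modulo (h_1, h_2, h_3, k_4):
  remainder 103/50z^2 ≠ 0; add k_5 = 103/50z^2 to the basis.

S(h_1,k_4): lcm = xy. S = 9/5xz - 7/6y + 3/2z.
  reduce S modulo (h_1, h_2, h_3, k_4, k_5):
  remainder 103/50z ≠ 0; add k_6 = 103/50z to the basis.

The other S-polynomials (S(h_2,h_3), S(h_2,k_4), S(h_3,k_4), S(h_1,k_5), S(h_2,k_5), S(h_3,k_5), S(k_4,k_5), S(h_1,k_6), S(h_2,k_6), S(h_3,k_6), S(k_4,k_6), S(k_5,k_6)) all reduce to 0 modulo the current basis, so we have a Gröbner basis.
Inter-reduce: drop elements whose leading term is divisible by another's, tail-reduce, and make monic.
Reduced Gröbner basis: {y, z}.

These coincide, so the ideals are equal.

Yes, the ideals are equal.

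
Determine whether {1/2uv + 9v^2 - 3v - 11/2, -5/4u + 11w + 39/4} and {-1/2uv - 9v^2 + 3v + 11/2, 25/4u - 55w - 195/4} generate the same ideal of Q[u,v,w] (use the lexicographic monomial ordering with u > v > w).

Equality of ideals is decidable: compute both reduced Gröbner bases (unique for the ordering) and check whether they agree.
Buchberger on the first generating set:
f_1 = 1/2uv + 9v^2 - 3v - 11/2, LT = uv.
f_2 = -5/4u + 11w + 39/4, LT = u.

S(f_1,f_2): lcm = uv. S = 18v^2 + 44/5vw + 9/5v - 11.
  reduce S modulo (f_1, f_2):
  remainder 18v^2 + 44/5vw + 9/5v - 11 ≠ 0; add g_3 = 18v^2 + 44/5vw + 9/5v - 11 to the basis.

The other S-polynomials (S(f_1,g_3), S(f_2,g_3)) all reduce to 0 modulo the current basis, so we have a Gröbner basis.
Inter-reduce: drop elements whose leading term is divisible by another's, tail-reduce, and make monic.
Reduced Gröbner basis: {u - 44/5w - 39/5, v^2 + 22/45vw + 1/10v - 11/18}.

Buchberger on the second generating set:
h_1 = -1/2uv - 9v^2 + 3v + 11/2, LT = uv.
h_2 = 25/4u - 55w - 195/4, LT = u.

S(h_1,h_2): lcm = uv. S = 18v^2 + 44/5vw + 9/5v - 11.
  reduce S modulo (h_1, h_2):
  remainder 18v^2 + 44/5vw + 9/5v - 11 ≠ 0; add k_3 = 18v^2 + 44/5vw + 9/5v - 11 to the basis.

The other S-polynomials (S(h_1,k_3), S(h_2,k_3)) all reduce to 0 modulo the current basis, so we have a Gröbner basis.
Inter-reduce: drop elements whose leading term is divisible by another's, tail-reduce, and make monic.
Reduced Gröbner basis: {u - 44/5w - 39/5, v^2 + 22/45vw + 1/10v - 11/18}.

Same reduced basis, so the two generating sets span the same ideal.
The choice of monomial ordering does not affect the verdict — as long as both bases are computed under the same ordering, their equality decides ideal equality.

Yes, the ideals are equal.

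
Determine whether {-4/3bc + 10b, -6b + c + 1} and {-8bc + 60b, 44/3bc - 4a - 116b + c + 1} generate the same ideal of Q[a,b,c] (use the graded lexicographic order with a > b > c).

Since reduced Gröbner bases are canonical representatives of ideals under a given ordering, it suffices to compute and compare them.
Buchberger on the first generating set:
f_1 = -4/3bc + 10b, LT = bc.
f_2 = -6b + c + 1, LT = b.

S(f_1,f_2): lcm = bc. S = 1/6c^2 - 15/2b + 1/6c.
  leading term c^2: no divisor's leading term divides it; move 1/6c^2 to the remainder.
  leading term b: subtract (5/4)·f_2 from -15/2b + 1/6c → -13/12c - 5/4
  leading term c: no divisor's leading term divides it; move -13/12c to the remainder.
  leading term 1: no divisor's leading term divides it; move -5/4 to the remainder.
  remainder 1/6c^2 - 13/12c - 5/4 ≠ 0; add g_3 = 1/6c^2 - 13/12c - 5/4 to the basis.

The other S-polynomials (S(f_1,g_3), S(f_2,g_3)) all reduce to 0 modulo the current basis, so we have a Gröbner basis.
Inter-reduce: drop elements whose leading term is divisible by another's, tail-reduce, and make monic.
Reduced Gröbner basis: {c^2 - 13/2c - 15/2, b - 1/6c - 1/6}.

Buchberger on the second generating set:
h_1 = -8bc + 60b, LT = bc.
h_2 = 44/3bc - 4a - 116b + c + 1, LT = bc.

S(h_1,h_2): lcm = bc. S = 3/11a + 9/22b - 3/44c - 3/44.
  leading term a: no divisor's leading term divides it; move 3/11a to the remainder.
  leading term b: no divisor's leading term divides it; move 9/22b to the remainder.
  leading term c: no divisor's leading term divides it; move -3/44c to the remainder.
  leading term 1: no divisor's leading term divides it; move -3/44 to the remainder.
  remainder 3/11a + 9/22b - 3/44c - 3/44 ≠ 0; add k_3 = 3/11a + 9/22b - 3/44c - 3/44 to the basis.

The other S-polynomials (S(h_1,k_3), S(h_2,k_3)) all reduce to 0 modulo the current basis, so we have a Gröbner basis.
Inter-reduce: drop elements whose leading term is divisible by another's, tail-reduce, and make monic.
Reduced Gröbner basis: {bc - 15/2b, a + 3/2b - 1/4c - 1/4}.

The bases are distinct; the ideals are different.
The same test decides containment: I ⊆ J iff every generator of I reduces to 0 modulo a Gröbner basis of J.

No, the ideals differ.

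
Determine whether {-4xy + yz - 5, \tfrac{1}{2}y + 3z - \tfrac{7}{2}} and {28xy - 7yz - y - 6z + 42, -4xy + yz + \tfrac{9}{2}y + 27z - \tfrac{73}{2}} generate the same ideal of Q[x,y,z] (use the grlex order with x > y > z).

For a fixed monomial order, each ideal has a unique reduced Gröbner basis; comparing bases decides equality.
Buchberger on the first generating set:
f_1 = -4xy + yz - 5, LT = xy.
f_2 = \tfrac{1}{2}y + 3z - \tfrac{7}{2}, LT = y.

S(f_1,f_2): lcm = xy. S = -6xz - \tfrac{1}{4}yz + 7x + \tfrac{5}{4}.
  leading term xz: no divisor's leading term divides it; move -6xz to the remainder.
  leading term yz: subtract (-\tfrac{1}{2}z)·f_2 from -\tfrac{1}{4}yz + 7x + \tfrac{5}{4} → \tfrac{3}{2}z^{2} + 7x - \tfrac{7}{4}z + \tfrac{5}{4}
  leading term z^{2}: no divisor's leading term divides it; move \tfrac{3}{2}z^{2} to the remainder.
  leading term x: no divisor's leading term divides it; move 7x to the remainder.
  leading term z: no divisor's leading term divides it; move -\tfrac{7}{4}z to the remainder.
  leading term 1: no divisor's leading term divides it; move \tfrac{5}{4} to the remainder.
  remainder -6xz + \tfrac{3}{2}z^{2} + 7x - \tfrac{7}{4}z + \tfrac{5}{4} ≠ 0; add g_3 = -6xz + \tfrac{3}{2}z^{2} + 7x - \tfrac{7}{4}z + \tfrac{5}{4} to the basis.

S(f_1,g_3): lcm = xyz. S = \tfrac{7}{6}xy - \tfrac{7}{24}yz + \tfrac{5}{24}y + \tfrac{5}{4}z.
  leading term xy: subtract (-\tfrac{7}{24})·f_1 from \tfrac{7}{6}xy - \tfrac{7}{24}yz + \tfrac{5}{24}y + \tfrac{5}{4}z → \tfrac{5}{24}y + \tfrac{5}{4}z - \tfrac{35}{24}
  leading term y: subtract (\tfrac{5}{12})·f_2 from \tfrac{5}{24}y + \tfrac{5}{4}z - \tfrac{35}{24} → 0
  remainder 0.

S(f_2,g_3): leading monomials are coprime, so the S-polynomial reduces to 0 (Buchberger's first criterion).
Every S-polynomial of the final basis reduces to 0, so we have a Gröbner basis.
Inter-reduce: drop elements whose leading term is divisible by another's, tail-reduce, and make monic.
Reduced Gröbner basis: {xz - \tfrac{1}{4}z^{2} - \tfrac{7}{6}x + \tfrac{7}{24}z - \tfrac{5}{24}, y + 6z - 7}.

Buchberger on the second generating set:
h_1 = 28xy - 7yz - y - 6z + 42, LT = xy.
h_2 = -4xy + yz + \tfrac{9}{2}y + 27z - \tfrac{73}{2}, LT = xy.

S(h_1,h_2): lcm = xy. S = \tfrac{61}{56}y + \tfrac{183}{28}z - \tfrac{61}{8}.
  leading term y: no divisor's leading term divides it; move \tfrac{61}{56}y to the remainder.
  leading term z: no divisor's leading term divides it; move \tfrac{183}{28}z to the remainder.
  leading term 1: no divisor's leading term divides it; move -\tfrac{61}{8} to the remainder.
  remainder \tfrac{61}{56}y + \tfrac{183}{28}z - \tfrac{61}{8} ≠ 0; add k_3 = \tfrac{61}{56}y + \tfrac{183}{28}z - \tfrac{61}{8} to the basis.

S(h_1,k_3): lcm = xy. S = -6xz - \tfrac{1}{4}yz + 7x - \tfrac{1}{28}y - \tfrac{3}{14}z + \tfrac{3}{2}.
  leading term xz: no divisor's leading term divides it; move -6xz to the remainder.
  leading term yz: subtract (-\tfrac{14}{61}z)·k_3 from -\tfrac{1}{4}yz + 7x - \tfrac{1}{28}y - \tfrac{3}{14}z + \tfrac{3}{2} → \tfrac{3}{2}z^{2} + 7x - \tfrac{1}{28}y - \tfrac{55}{28}z + \tfrac{3}{2}
  leading term z^{2}: no divisor's leading term divides it; move \tfrac{3}{2}z^{2} to the remainder.
  leading term x: no divisor's leading term divides it; move 7x to the remainder.
  leading term y: subtract (-\tfrac{2}{61})·k_3 from -\tfrac{1}{28}y - \tfrac{55}{28}z + \tfrac{3}{2} → -\tfrac{7}{4}z + \tfrac{5}{4}
  leading term z: no divisor's leading term divides it; move -\tfrac{7}{4}z to the remainder.
  leading term 1: no divisor's leading term divides it; move \tfrac{5}{4} to the remainder.
  remainder -6xz + \tfrac{3}{2}z^{2} + 7x - \tfrac{7}{4}z + \tfrac{5}{4} ≠ 0; add k_4 = -6xz + \tfrac{3}{2}z^{2} + 7x - \tfrac{7}{4}z + \tfrac{5}{4} to the basis.

S(h_2,k_3): lcm = xy. S = -6xz - \tfrac{1}{4}yz + 7x - \tfrac{9}{8}y - \tfrac{27}{4}z + \tfrac{73}{8}.
  leading term xz: subtract (1)·k_4 from -6xz - \tfrac{1}{4}yz + 7x - \tfrac{9}{8}y - \tfrac{27}{4}z + \tfrac{73}{8} → -\tfrac{1}{4}yz - \tfrac{3}{2}z^{2} - \tfrac{9}{8}y - 5z + \tfrac{63}{8}
  leading term yz: subtract (-\tfrac{14}{61}z)·k_3 from -\tfrac{1}{4}yz - \tfrac{3}{2}z^{2} - \tfrac{9}{8}y - 5z + \tfrac{63}{8} → -\tfrac{9}{8}y - \tfrac{27}{4}z + \tfrac{63}{8}
  leading term y: subtract (-\tfrac{63}{61})·k_3 from -\tfrac{9}{8}y - \tfrac{27}{4}z + \tfrac{63}{8} → 0
  remainder 0.

S(h_1,k_4): lcm = xyz. S = \tfrac{7}{6}xy - \tfrac{55}{168}yz - \tfrac{3}{14}z^{2} + \tfrac{5}{24}y + \tfrac{3}{2}z.
  leading term xy: subtract (\tfrac{1}{24})·h_1 from \tfrac{7}{6}xy - \tfrac{55}{168}yz - \tfrac{3}{14}z^{2} + \tfrac{5}{24}y + \tfrac{3}{2}z → -\tfrac{1}{28}yz - \tfrac{3}{14}z^{2} + \tfrac{1}{4}y + \tfrac{7}{4}z - \tfrac{7}{4}
  leading term yz: subtract (-\tfrac{2}{61}z)·k_3 from -\tfrac{1}{28}yz - \tfrac{3}{14}z^{2} + \tfrac{1}{4}y + \tfrac{7}{4}z - \tfrac{7}{4} → \tfrac{1}{4}y + \tfrac{3}{2}z - \tfrac{7}{4}
  leading term y: subtract (\tfrac{14}{61})·k_3 from \tfrac{1}{4}y + \tfrac{3}{2}z - \tfrac{7}{4} → 0
  remainder 0.

S(h_2,k_4): lcm = xyz. S = \tfrac{7}{6}xy - \tfrac{17}{12}yz - \tfrac{27}{4}z^{2} + \tfrac{5}{24}y + \tfrac{73}{8}z.
  leading term xy: subtract (\tfrac{1}{24})·h_1 from \tfrac{7}{6}xy - \tfrac{17}{12}yz - \tfrac{27}{4}z^{2} + \tfrac{5}{24}y + \tfrac{73}{8}z → -\tfrac{9}{8}yz - \tfrac{27}{4}z^{2} + \tfrac{1}{4}y + \tfrac{75}{8}z - \tfrac{7}{4}
  leading term yz: subtract (-\tfrac{63}{61}z)·k_3 from -\tfrac{9}{8}yz - \tfrac{27}{4}z^{2} + \tfrac{1}{4}y + \tfrac{75}{8}z - \tfrac{7}{4} → \tfrac{1}{4}y + \tfrac{3}{2}z - \tfrac{7}{4}
  leading term y: subtract (\tfrac{14}{61})·k_3 from \tfrac{1}{4}y + \tfrac{3}{2}z - \tfrac{7}{4} → 0
  remainder 0.

S(k_3,k_4): leading monomials are coprime, so the S-polynomial reduces to 0 (Buchberger's first criterion).
Every S-polynomial of the final basis reduces to 0, so we have a Gröbner basis.
Inter-reduce: drop elements whose leading term is divisible by another's, tail-reduce, and make monic.
Reduced Gröbner basis: {xz - \tfrac{1}{4}z^{2} - \tfrac{7}{6}x + \tfrac{7}{24}z - \tfrac{5}{24}, y + 6z - 7}.

Same reduced basis, so the two generating sets span the same ideal.

Yes, the ideals are equal.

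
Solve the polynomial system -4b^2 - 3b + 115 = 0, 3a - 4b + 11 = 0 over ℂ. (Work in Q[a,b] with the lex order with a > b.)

Compute a lex Gröbner basis by Buchberger's algorithm.
f_1 = -4b^2 - 3b + 115, LT = b^2.
f_2 = 3a - 4b + 11, LT = a.

The S-polynomials (S(f_1,f_2)) all reduce to 0 modulo the current basis, so we have a Gröbner basis.
Inter-reduce: drop elements whose leading term is divisible by another's, tail-reduce, and make monic.
Reduced Gröbner basis: {a - 4/3b + 11/3, b^2 + 3/4b - 115/4}.

Since the basis is lex-ordered, b^2 + 3/4b - 115/4 is univariate in b. Its roots are {-23/4, 5}. Back-substituting each root into the other basis elements fixes the other coordinates.
  b = -23/4: the earlier basis element becomes a + 34/3 = 0, giving a = -34/3 — point (-34/3, -23/4).
  b = 5: the earlier basis element becomes a - 3 = 0, giving a = 3 — point (3, 5).
Each listed point satisfies every original equation (direct substitution).
This is the nonlinear analogue of row-reducing a linear system.

{(-34/3, -23/4), (3, 5)}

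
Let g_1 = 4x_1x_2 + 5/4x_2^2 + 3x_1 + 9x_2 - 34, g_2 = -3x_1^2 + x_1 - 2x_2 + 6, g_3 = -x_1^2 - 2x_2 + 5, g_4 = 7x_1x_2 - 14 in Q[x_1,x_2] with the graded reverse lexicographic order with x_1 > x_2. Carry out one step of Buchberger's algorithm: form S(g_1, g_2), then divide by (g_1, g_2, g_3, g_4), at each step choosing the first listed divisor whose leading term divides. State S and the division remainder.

S(g_1, g_2) = 5/16x_1x_2^2 + 3/4x_1^2 + 31/12x_1x_2 - 2/3x_2^2 - 17/2x_1 + 2x_2; remainder on division = -25/256x_2^3 - 6463/3072x_2^2 - 2563/256x_1 - 289/256x_2 + 8243/384.

lcm(LM(g_1), LM(g_2)) = x_1^2x_2.
S = (lcm/LT(g_1))·g_1 − (lcm/LT(g_2))·g_2 = 5/16x_1x_2^2 + 3/4x_1^2 + 31/12x_1x_2 - 2/3x_2^2 - 17/2x_1 + 2x_2.
Reduce S modulo (g_1, g_2, g_3, g_4) in that order:
  leading term x_1x_2^2: subtract (5/64x_2)·g_1 from 5/16x_1x_2^2 + 3/4x_1^2 + 31/12x_1x_2 - 2/3x_2^2 - 17/2x_1 + 2x_2 → -25/256x_2^3 + 3/4x_1^2 + 451/192x_1x_2 - 263/192x_2^2 - 17/2x_1 + 149/32x_2
  leading term x_2^3: no divisor's leading term divides it; move -25/256x_2^3 to the remainder.
  leading term x_1^2: subtract (-1/4)·g_2 from 3/4x_1^2 + 451/192x_1x_2 - 263/192x_2^2 - 17/2x_1 + 149/32x_2 → 451/192x_1x_2 - 263/192x_2^2 - 33/4x_1 + 133/32x_2 + 3/2
  leading term x_1x_2: subtract (451/768)·g_1 from 451/192x_1x_2 - 263/192x_2^2 - 33/4x_1 + 133/32x_2 + 3/2 → -6463/3072x_2^2 - 2563/256x_1 - 289/256x_2 + 8243/384
  leading term x_2^2: no divisor's leading term divides it; move -6463/3072x_2^2 to the remainder.
  leading term x_1: no divisor's leading term divides it; move -2563/256x_1 to the remainder.
  leading term x_2: no divisor's leading term divides it; move -289/256x_2 to the remainder.
  leading term 1: no divisor's leading term divides it; move 8243/384 to the remainder.
The remainder -25/256x_2^3 - 6463/3072x_2^2 - 2563/256x_1 - 289/256x_2 + 8243/384 is nonzero, so it would be added as the next basis element.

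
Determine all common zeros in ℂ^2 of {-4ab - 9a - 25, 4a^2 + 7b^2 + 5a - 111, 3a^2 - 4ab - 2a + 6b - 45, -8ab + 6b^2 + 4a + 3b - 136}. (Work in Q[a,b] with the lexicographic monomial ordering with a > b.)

{(-1, 4)}

Compute a lex Gröbner basis by Buchberger's algorithm.
f_1 = -4ab - 9a - 25, LT = ab.
f_2 = 4a^2 + 5a + 7b^2 - 111, LT = a^2.
f_3 = 3a^2 - 4ab - 2a + 6b - 45, LT = a^2.
f_4 = -8ab + 4a + 6b^2 + 3b - 136, LT = ab.

S(f_1,f_2): lcm = a^2b. S = 9/4a^2 - 5/4ab + 25/4a - 7/4b^3 + 111/4b.
  leading term a^2: subtract (9/16)·f_2 from 9/4a^2 - 5/4ab + 25/4a - 7/4b^3 + 111/4b → -5/4ab + 55/16a - 7/4b^3 - 63/16b^2 + 111/4b + 999/16
  leading term ab: subtract (5/16)·f_1 from -5/4ab + 55/16a - 7/4b^3 - 63/16b^2 + 111/4b + 999/16 → 25/4a - 7/4b^3 - 63/16b^2 + 111/4b + 281/4
  leading term a: no divisor's leading term divides it; move 25/4a to the remainder.
  leading term b^3: no divisor's leading term divides it; move -7/4b^3 to the remainder.
  leading term b^2: no divisor's leading term divides it; move -63/16b^2 to the remainder.
  leading term b: no divisor's leading term divides it; move 111/4b to the remainder.
  leading term 1: no divisor's leading term divides it; move 281/4 to the remainder.
  remainder 25/4a - 7/4b^3 - 63/16b^2 + 111/4b + 281/4 ≠ 0; add h_5 = 25/4a - 7/4b^3 - 63/16b^2 + 111/4b + 281/4 to the basis.

S(f_1,f_3): lcm = a^2b. S = 9/4a^2 + 4/3ab^2 + 2/3ab + 25/4a - 2b^2 + 15b.
  leading term a^2: subtract (9/16)·f_2 from 9/4a^2 + 4/3ab^2 + 2/3ab + 25/4a - 2b^2 + 15b → 4/3ab^2 + 2/3ab + 55/16a - 95/16b^2 + 15b + 999/16
  leading term ab^2: subtract (-1/3b)·f_1 from 4/3ab^2 + 2/3ab + 55/16a - 95/16b^2 + 15b + 999/16 → -7/3ab + 55/16a - 95/16b^2 + 20/3b + 999/16
  leading term ab: subtract (7/12)·f_1 from -7/3ab + 55/16a - 95/16b^2 + 20/3b + 999/16 → 139/16a - 95/16b^2 + 20/3b + 3697/48
  leading term a: subtract (139/100)·h_5 from 139/16a - 95/16b^2 + 20/3b + 3697/48 → 973/400b^3 - 743/1600b^2 - 38287/1200b - 1547/75
  leading term b^3: no divisor's leading term divides it; move 973/400b^3 to the remainder.
  leading term b^2: no divisor's leading term divides it; move -743/1600b^2 to the remainder.
  leading term b: no divisor's leading term divides it; move -38287/1200b to the remainder.
  leading term 1: no divisor's leading term divides it; move -1547/75 to the remainder.
  remainder 973/400b^3 - 743/1600b^2 - 38287/1200b - 1547/75 ≠ 0; add h_6 = 973/400b^3 - 743/1600b^2 - 38287/1200b - 1547/75 to the basis.

S(f_1,f_4): lcm = ab. S = 11/4a + 3/4b^2 + 3/8b - 43/4.
  leading term a: subtract (11/25)·h_5 from 11/4a + 3/4b^2 + 3/8b - 43/4 → 77/100b^3 + 993/400b^2 - 2367/200b - 2083/50
  leading term b^3: subtract (44/139)·h_6 from 77/100b^3 + 993/400b^2 - 2367/200b - 2083/50 → 731/278b^2 - 5789/3336b - 29299/834
  leading term b^2: no divisor's leading term divides it; move 731/278b^2 to the remainder.
  leading term b: no divisor's leading term divides it; move -5789/3336b to the remainder.
  leading term 1: no divisor's leading term divides it; move -29299/834 to the remainder.
  remainder 731/278b^2 - 5789/3336b - 29299/834 ≠ 0; add h_7 = 731/278b^2 - 5789/3336b - 29299/834 to the basis.

S(f_2,f_3): lcm = a^2. S = 4/3ab + 23/12a + 7/4b^2 - 2b - 51/4.
  leading term ab: subtract (-1/3)·f_1 from 4/3ab + 23/12a + 7/4b^2 - 2b - 51/4 → -13/12a + 7/4b^2 - 2b - 253/12
  leading term a: subtract (-13/75)·h_5 from -13/12a + 7/4b^2 - 2b - 253/12 → -91/300b^3 + 427/400b^2 + 281/100b - 668/75
  leading term b^3: subtract (-52/417)·h_6 from -91/300b^3 + 427/400b^2 + 281/100b - 668/75 → 421/417b^2 - 1462/1251b - 14360/1251
  leading term b^2: subtract (842/2193)·h_7 from 421/417b^2 - 1462/1251b - 14360/1251 → -1469/2924b + 1469/731
  leading term b: no divisor's leading term divides it; move -1469/2924b to the remainder.
  leading term 1: no divisor's leading term divides it; move 1469/731 to the remainder.
  remainder -1469/2924b + 1469/731 ≠ 0; add h_8 = -1469/2924b + 1469/731 to the basis.

The other S-polynomials (S(f_2,f_4), S(f_3,f_4), S(f_1,h_5), S(f_2,h_5), S(f_3,h_5), S(f_4,h_5), S(f_1,h_6), S(f_2,h_6), S(f_3,h_6), S(f_4,h_6), S(h_5,h_6), S(f_1,h_7), S(f_2,h_7), S(f_3,h_7), S(f_4,h_7), S(h_5,h_7), S(h_6,h_7), S(f_1,h_8), S(f_2,h_8), S(f_3,h_8), S(f_4,h_8), S(h_5,h_8), S(h_6,h_8), S(h_7,h_8)) all reduce to 0 modulo the current basis, so we have a Gröbner basis.
Inter-reduce: drop elements whose leading term is divisible by another's, tail-reduce, and make monic.
Reduced Gröbner basis: {a + 1, b - 4}.

Since the basis is lex-ordered, b - 4 is univariate in b. Its roots are {4}. Back-substituting each root into the other basis elements fixes the other coordinates.
  b = 4: the earlier basis element becomes a + 1 = 0, giving a = -1 — point (-1, 4).
Check: every point annihilates each of the original generators.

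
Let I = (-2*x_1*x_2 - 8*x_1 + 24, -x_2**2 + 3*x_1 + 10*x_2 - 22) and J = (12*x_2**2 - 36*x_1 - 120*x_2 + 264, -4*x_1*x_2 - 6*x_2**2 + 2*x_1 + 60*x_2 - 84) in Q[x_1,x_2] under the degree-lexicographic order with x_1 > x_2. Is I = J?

Yes, the ideals are equal.

Equality of ideals is decidable: compute both reduced Gröbner bases (unique for the ordering) and check whether they agree.
Buchberger on the first generating set:
f_1 = -2*x_1*x_2 - 8*x_1 + 24, LT = x_1*x_2.
f_2 = -x_2**2 + 3*x_1 + 10*x_2 - 22, LT = x_2**2.

S(f_1,f_2): lcm = x_1*x_2**2. S = 3*x_1**2 + 14*x_1*x_2 - 22*x_1 - 12*x_2.
  leading term x_1**2: no divisor's leading term divides it; move 3*x_1**2 to the remainder.
  leading term x_1*x_2: subtract (-7)·f_1 from 14*x_1*x_2 - 22*x_1 - 12*x_2 → -78*x_1 - 12*x_2 + 168
  leading term x_1: no divisor's leading term divides it; move -78*x_1 to the remainder.
  leading term x_2: no divisor's leading term divides it; move -12*x_2 to the remainder.
  leading term 1: no divisor's leading term divides it; move 168 to the remainder.
  remainder 3*x_1**2 - 78*x_1 - 12*x_2 + 168 ≠ 0; add g_3 = 3*x_1**2 - 78*x_1 - 12*x_2 + 168 to the basis.

The other S-polynomials (S(f_1,g_3), S(f_2,g_3)) all reduce to 0 modulo the current basis, so we have a Gröbner basis.
Inter-reduce: drop elements whose leading term is divisible by another's, tail-reduce, and make monic.
Reduced Gröbner basis: {x_1**2 - 26*x_1 - 4*x_2 + 56, x_1*x_2 + 4*x_1 - 12, x_2**2 - 3*x_1 - 10*x_2 + 22}.

Buchberger on the second generating set:
h_1 = 12*x_2**2 - 36*x_1 - 120*x_2 + 264, LT = x_2**2.
h_2 = -4*x_1*x_2 - 6*x_2**2 + 2*x_1 + 60*x_2 - 84, LT = x_1*x_2.

S(h_1,h_2): lcm = x_1*x_2**2. S = -3/2*x_2**3 - 3*x_1**2 - 19/2*x_1*x_2 + 15*x_2**2 + 22*x_1 - 21*x_2.
  leading term x_2**3: subtract (-1/8*x_2)·h_1 from -3/2*x_2**3 - 3*x_1**2 - 19/2*x_1*x_2 + 15*x_2**2 + 22*x_1 - 21*x_2 → -3*x_1**2 - 14*x_1*x_2 + 22*x_1 + 12*x_2
  leading term x_1**2: no divisor's leading term divides it; move -3*x_1**2 to the remainder.
  leading term x_1*x_2: subtract (7/2)·h_2 from -14*x_1*x_2 + 22*x_1 + 12*x_2 → 21*x_2**2 + 15*x_1 - 198*x_2 + 294
  leading term x_2**2: subtract (7/4)·h_1 from 21*x_2**2 + 15*x_1 - 198*x_2 + 294 → 78*x_1 + 12*x_2 - 168
  leading term x_1: no divisor's leading term divides it; move 78*x_1 to the remainder.
  leading term x_2: no divisor's leading term divides it; move 12*x_2 to the remainder.
  leading term 1: no divisor's leading term divides it; move -168 to the remainder.
  remainder -3*x_1**2 + 78*x_1 + 12*x_2 - 168 ≠ 0; add k_3 = -3*x_1**2 + 78*x_1 + 12*x_2 - 168 to the basis.

The other S-polynomials (S(h_1,k_3), S(h_2,k_3)) all reduce to 0 modulo the current basis, so we have a Gröbner basis.
Inter-reduce: drop elements whose leading term is divisible by another's, tail-reduce, and make monic.
Reduced Gröbner basis: {x_1**2 - 26*x_1 - 4*x_2 + 56, x_1*x_2 + 4*x_1 - 12, x_2**2 - 3*x_1 - 10*x_2 + 22}.

The two bases agree; hence the ideals are identical.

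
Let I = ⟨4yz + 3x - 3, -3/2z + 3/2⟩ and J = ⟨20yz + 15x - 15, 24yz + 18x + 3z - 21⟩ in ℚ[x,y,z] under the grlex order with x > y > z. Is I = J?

For a fixed monomial order, each ideal has a unique reduced Gröbner basis; comparing bases decides equality.
Buchberger on the first generating set:
f_1 = 4yz + 3x - 3, LT = yz.
f_2 = -3/2z + 3/2, LT = z.

S(f_1,f_2): lcm = yz. S = ¾x + y - ¾.
  leading term x: no divisor's leading term divides it; move ¾x to the remainder.
  leading term y: no divisor's leading term divides it; move y to the remainder.
  leading term 1: no divisor's leading term divides it; move -¾ to the remainder.
  remainder ¾x + y - ¾ ≠ 0; add g_3 = ¾x + y - ¾ to the basis.

The other S-polynomials (S(f_1,g_3), S(f_2,g_3)) all reduce to 0 modulo the current basis, so we have a Gröbner basis.
Inter-reduce: drop elements whose leading term is divisible by another's, tail-reduce, and make monic.
Reduced Gröbner basis: {x + 4/3y - 1, z - 1}.

Buchberger on the second generating set:
h_1 = 20yz + 15x - 15, LT = yz.
h_2 = 24yz + 18x + 3z - 21, LT = yz.

S(h_1,h_2): lcm = yz. S = -⅛z + ⅛.
  leading term z: no divisor's leading term divides it; move -⅛z to the remainder.
  leading term 1: no divisor's leading term divides it; move ⅛ to the remainder.
  remainder -⅛z + ⅛ ≠ 0; add k_3 = -⅛z + ⅛ to the basis.

S(h_1,k_3): lcm = yz. S = ¾x + y - ¾.
  leading term x: no divisor's leading term divides it; move ¾x to the remainder.
  leading term y: no divisor's leading term divides it; move y to the remainder.
  leading term 1: no divisor's leading term divides it; move -¾ to the remainder.
  remainder ¾x + y - ¾ ≠ 0; add k_4 = ¾x + y - ¾ to the basis.

The other S-polynomials (S(h_2,k_3), S(h_1,k_4), S(h_2,k_4), S(k_3,k_4)) all reduce to 0 modulo the current basis, so we have a Gröbner basis.
Inter-reduce: drop elements whose leading term is divisible by another's, tail-reduce, and make monic.
Reduced Gröbner basis: {x + 4/3y - 1, z - 1}.

The two bases agree; hence the ideals are identical.
The same test decides containment: I ⊆ J iff every generator of I reduces to 0 modulo a Gröbner basis of J.

Yes, the ideals are equal.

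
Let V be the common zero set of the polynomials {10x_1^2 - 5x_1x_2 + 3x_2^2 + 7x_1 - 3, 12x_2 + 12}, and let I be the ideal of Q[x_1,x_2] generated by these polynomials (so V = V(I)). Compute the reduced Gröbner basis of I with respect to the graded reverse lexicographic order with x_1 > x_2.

This is the nonlinear analogue of row-reducing a linear system.

f_1 = 10x_1^2 - 5x_1x_2 + 3x_2^2 + 7x_1 - 3, LT = x_1^2.
f_2 = 12x_2 + 12, LT = x_2.

The S-polynomials (S(f_1,f_2)) all reduce to 0 modulo the current basis, so we have a Gröbner basis.

G = {x_1^2 + 6/5x_1, x_2 + 1}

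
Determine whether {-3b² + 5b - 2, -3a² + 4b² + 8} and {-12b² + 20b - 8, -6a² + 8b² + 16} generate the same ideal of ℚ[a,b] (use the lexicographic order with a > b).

For a fixed monomial order, each ideal has a unique reduced Gröbner basis; comparing bases decides equality.
Buchberger on the first generating set:
f_1 = -3b² + 5b - 2, LT = b².
f_2 = -3a² + 4b² + 8, LT = a².

The S-polynomials (S(f_1,f_2)) all reduce to 0 modulo the current basis, so we have a Gröbner basis.
Inter-reduce: drop elements whose leading term is divisible by another's, tail-reduce, and make monic.
Reduced Gröbner basis: {a² - 20/9b - 16/9, b² - 5/3b + ⅔}.

Buchberger on the second generating set:
h_1 = -12b² + 20b - 8, LT = b².
h_2 = -6a² + 8b² + 16, LT = a².

The S-polynomials (S(h_1,h_2)) all reduce to 0 modulo the current basis, so we have a Gröbner basis.
Inter-reduce: drop elements whose leading term is divisible by another's, tail-reduce, and make monic.
Reduced Gröbner basis: {a² - 20/9b - 16/9, b² - 5/3b + ⅔}.

Same reduced basis, so the two generating sets span the same ideal.

Yes, the ideals are equal.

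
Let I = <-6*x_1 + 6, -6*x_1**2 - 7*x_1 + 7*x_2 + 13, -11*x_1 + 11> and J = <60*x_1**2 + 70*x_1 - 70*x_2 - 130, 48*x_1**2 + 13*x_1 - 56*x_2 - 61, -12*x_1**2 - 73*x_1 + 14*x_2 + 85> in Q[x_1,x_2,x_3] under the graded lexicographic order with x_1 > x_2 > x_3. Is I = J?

Equality of ideals is decidable: compute both reduced Gröbner bases (unique for the ordering) and check whether they agree.
Buchberger on the first generating set:
f_1 = -6*x_1 + 6, LT = x_1.
f_2 = -6*x_1**2 - 7*x_1 + 7*x_2 + 13, LT = x_1**2.
f_3 = -11*x_1 + 11, LT = x_1.

S(f_1,f_2): lcm = x_1**2. S = -13/6*x_1 + 7/6*x_2 + 13/6.
  leading term x_1: subtract (13/36)·f_1 from -13/6*x_1 + 7/6*x_2 + 13/6 → 7/6*x_2
  leading term x_2: no divisor's leading term divides it; move 7/6*x_2 to the remainder.
  remainder 7/6*x_2 ≠ 0; add g_4 = 7/6*x_2 to the basis.

S(f_1,f_3): lcm = x_1. S = 0.
  remainder 0.

S(f_2,f_3): lcm = x_1**2. S = 13/6*x_1 - 7/6*x_2 - 13/6.
  leading term x_1: subtract (-13/36)·f_1 from 13/6*x_1 - 7/6*x_2 - 13/6 → -7/6*x_2
  leading term x_2: subtract (-1)·g_4 from -7/6*x_2 → 0
  remainder 0.

S(f_1,g_4): leading monomials are coprime, so the S-polynomial reduces to 0 (Buchberger's first criterion).
S(f_2,g_4): leading monomials are coprime, so the S-polynomial reduces to 0 (Buchberger's first criterion).
S(f_3,g_4): leading monomials are coprime, so the S-polynomial reduces to 0 (Buchberger's first criterion).
Every S-polynomial of the final basis reduces to 0, so we have a Gröbner basis.
Inter-reduce: drop elements whose leading term is divisible by another's, tail-reduce, and make monic.
Reduced Gröbner basis: {x_1 - 1, x_2}.

Buchberger on the second generating set:
h_1 = 60*x_1**2 + 70*x_1 - 70*x_2 - 130, LT = x_1**2.
h_2 = 48*x_1**2 + 13*x_1 - 56*x_2 - 61, LT = x_1**2.
h_3 = -12*x_1**2 - 73*x_1 + 14*x_2 + 85, LT = x_1**2.

S(h_1,h_2): lcm = x_1**2. S = 43/48*x_1 - 43/48.
  leading term x_1: no divisor's leading term divides it; move 43/48*x_1 to the remainder.
  leading term 1: no divisor's leading term divides it; move -43/48 to the remainder.
  remainder 43/48*x_1 - 43/48 ≠ 0; add k_4 = 43/48*x_1 - 43/48 to the basis.

S(h_1,h_3): lcm = x_1**2. S = -59/12*x_1 + 59/12.
  leading term x_1: subtract (-236/43)·k_4 from -59/12*x_1 + 59/12 → 0
  remainder 0.

S(h_2,h_3): lcm = x_1**2. S = -93/16*x_1 + 93/16.
  leading term x_1: subtract (-279/43)·k_4 from -93/16*x_1 + 93/16 → 0
  remainder 0.

S(h_1,k_4): lcm = x_1**2. S = 13/6*x_1 - 7/6*x_2 - 13/6.
  leading term x_1: subtract (104/43)·k_4 from 13/6*x_1 - 7/6*x_2 - 13/6 → -7/6*x_2
  leading term x_2: no divisor's leading term divides it; move -7/6*x_2 to the remainder.
  remainder -7/6*x_2 ≠ 0; add k_5 = -7/6*x_2 to the basis.

S(h_2,k_4): lcm = x_1**2. S = 61/48*x_1 - 7/6*x_2 - 61/48.
  leading term x_1: subtract (61/43)·k_4 from 61/48*x_1 - 7/6*x_2 - 61/48 → -7/6*x_2
  leading term x_2: subtract (1)·k_5 from -7/6*x_2 → 0
  remainder 0.

S(h_3,k_4): lcm = x_1**2. S = 85/12*x_1 - 7/6*x_2 - 85/12.
  leading term x_1: subtract (340/43)·k_4 from 85/12*x_1 - 7/6*x_2 - 85/12 → -7/6*x_2
  leading term x_2: subtract (1)·k_5 from -7/6*x_2 → 0
  remainder 0.

S(h_1,k_5): leading monomials are coprime, so the S-polynomial reduces to 0 (Buchberger's first criterion).
S(h_2,k_5): leading monomials are coprime, so the S-polynomial reduces to 0 (Buchberger's first criterion).
S(h_3,k_5): leading monomials are coprime, so the S-polynomial reduces to 0 (Buchberger's first criterion).
S(k_4,k_5): leading monomials are coprime, so the S-polynomial reduces to 0 (Buchberger's first criterion).
Every S-polynomial of the final basis reduces to 0, so we have a Gröbner basis.
Inter-reduce: drop elements whose leading term is divisible by another's, tail-reduce, and make monic.
Reduced Gröbner basis: {x_1 - 1, x_2}.

These coincide, so the ideals are equal.

Yes, the ideals are equal.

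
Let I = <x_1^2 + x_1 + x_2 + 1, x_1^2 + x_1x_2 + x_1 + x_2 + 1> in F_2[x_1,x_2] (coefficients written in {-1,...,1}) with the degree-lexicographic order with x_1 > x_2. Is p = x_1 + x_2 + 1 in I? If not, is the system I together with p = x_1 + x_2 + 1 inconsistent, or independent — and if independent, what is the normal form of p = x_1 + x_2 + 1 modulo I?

x_1 + x_2 + 1 is independent of I; its normal form modulo I is x_1 + x_2 + 1.

First compute the reduced Gröbner basis of I by Buchberger's algorithm.
f_1 = x_1^2 + x_1 + x_2 + 1, LT = x_1^2.
f_2 = x_1^2 + x_1x_2 + x_1 + x_2 + 1, LT = x_1^2.

S(f_1,f_2): lcm = x_1^2. S = x_1x_2.
  leading term x_1x_2: no divisor's leading term divides it; move x_1x_2 to the remainder.
  remainder x_1x_2 ≠ 0; add h_3 = x_1x_2 to the basis.

S(f_1,h_3): lcm = x_1^2x_2. S = x_1x_2 + x_2^2 + x_2.
  leading term x_1x_2: subtract (1)·h_3 from x_1x_2 + x_2^2 + x_2 → x_2^2 + x_2
  leading term x_2^2: no divisor's leading term divides it; move x_2^2 to the remainder.
  leading term x_2: no divisor's leading term divides it; move x_2 to the remainder.
  remainder x_2^2 + x_2 ≠ 0; add h_4 = x_2^2 + x_2 to the basis.

The other S-polynomials (S(f_2,h_3), S(f_1,h_4), S(f_2,h_4), S(h_3,h_4)) all reduce to 0 modulo the current basis, so we have a Gröbner basis.
Inter-reduce: drop elements whose leading term is divisible by another's, tail-reduce, and make monic.
Reduced Gröbner basis: {x_1^2 + x_1 + x_2 + 1, x_1x_2, x_2^2 + x_2}.
Label its elements g_1 = x_1^2 + x_1 + x_2 + 1, g_2 = x_1x_2, g_3 = x_2^2 + x_2.

Reduce p = x_1 + x_2 + 1 modulo G:
  leading term x_1: no divisor's leading term divides it; move x_1 to the remainder.
  leading term x_2: no divisor's leading term divides it; move x_2 to the remainder.
  leading term 1: no divisor's leading term divides it; move 1 to the remainder.
  normal form = x_1 + x_2 + 1.
The normal form is nonzero, so p ∉ I. Since p minus its normal form lies in I, I + (p) = I + (r) where r = x_1 + x_2 + 1; decide whether this ideal is the whole ring.
Run Buchberger on G together with r (pairs among the g_i already reduce to 0 since G is a Gröbner basis):
g_1 = x_1^2 + x_1 + x_2 + 1, LT = x_1^2.
g_2 = x_1x_2, LT = x_1x_2.
g_3 = x_2^2 + x_2, LT = x_2^2.
r = x_1 + x_2 + 1, LT = x_1.

S(g_1,r): lcm = x_1^2. S = x_1x_2 + x_2 + 1.
  leading term x_1x_2: subtract (1)·g_2 from x_1x_2 + x_2 + 1 → x_2 + 1
  leading term x_2: no divisor's leading term divides it; move x_2 to the remainder.
  leading term 1: no divisor's leading term divides it; move 1 to the remainder.
  remainder x_2 + 1 ≠ 0; add m_5 = x_2 + 1 to the basis.

The other S-polynomials (S(g_1,g_2), S(g_1,g_3), S(g_2,g_3), S(g_2,r), S(g_3,r), S(g_1,m_5), S(g_2,m_5), S(g_3,m_5), S(r,m_5)) all reduce to 0 modulo the current basis, so we have a Gröbner basis.
Inter-reduce: drop elements whose leading term is divisible by another's, tail-reduce, and make monic.
Reduced Gröbner basis: {x_1, x_2 + 1}.
The reduced Gröbner basis of I + (p) is {x_1, x_2 + 1} ≠ {1}, a proper ideal, so the enlarged system stays consistent: p is independent of I, with normal form x_1 + x_2 + 1.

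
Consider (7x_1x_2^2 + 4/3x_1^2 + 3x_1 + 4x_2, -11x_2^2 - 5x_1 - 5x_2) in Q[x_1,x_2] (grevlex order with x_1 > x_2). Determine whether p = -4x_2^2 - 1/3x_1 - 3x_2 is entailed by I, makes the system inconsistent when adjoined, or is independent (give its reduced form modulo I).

-4x_2^2 - 1/3x_1 - 3x_2 is independent of I; its normal form modulo I is 49/33x_1 - 13/11x_2.

First compute the reduced Gröbner basis of I by Buchberger's algorithm.
f_1 = 7x_1x_2^2 + 4/3x_1^2 + 3x_1 + 4x_2, LT = x_1x_2^2.
f_2 = -11x_2^2 - 5x_1 - 5x_2, LT = x_2^2.

S(f_1,f_2): lcm = x_1x_2^2. S = -61/231x_1^2 - 5/11x_1x_2 + 3/7x_1 + 4/7x_2.
  leading term x_1^2: no divisor's leading term divides it; move -61/231x_1^2 to the remainder.
  leading term x_1x_2: no divisor's leading term divides it; move -5/11x_1x_2 to the remainder.
  leading term x_1: no divisor's leading term divides it; move 3/7x_1 to the remainder.
  leading term x_2: no divisor's leading term divides it; move 4/7x_2 to the remainder.
  remainder -61/231x_1^2 - 5/11x_1x_2 + 3/7x_1 + 4/7x_2 ≠ 0; add h_3 = -61/231x_1^2 - 5/11x_1x_2 + 3/7x_1 + 4/7x_2 to the basis.

The other S-polynomials (S(f_1,h_3), S(f_2,h_3)) all reduce to 0 modulo the current basis, so we have a Gröbner basis.
Inter-reduce: drop elements whose leading term is divisible by another's, tail-reduce, and make monic.
Reduced Gröbner basis: {x_1^2 + 105/61x_1x_2 - 99/61x_1 - 132/61x_2, x_2^2 + 5/11x_1 + 5/11x_2}.
Label its elements g_1 = x_1^2 + 105/61x_1x_2 - 99/61x_1 - 132/61x_2, g_2 = x_2^2 + 5/11x_1 + 5/11x_2.

Reduce p = -4x_2^2 - 1/3x_1 - 3x_2 modulo G:
  leading term x_2^2: subtract (-4)·g_2 from -4x_2^2 - 1/3x_1 - 3x_2 → 49/33x_1 - 13/11x_2
  leading term x_1: no divisor's leading term divides it; move 49/33x_1 to the remainder.
  leading term x_2: no divisor's leading term divides it; move -13/11x_2 to the remainder.
  normal form = 49/33x_1 - 13/11x_2.
The normal form is nonzero, so p ∉ I. Since p minus its normal form lies in I, I + (p) = I + (r) where r = 49/33x_1 - 13/11x_2; decide whether this ideal is the whole ring.
Run Buchberger on G together with r (pairs among the g_i already reduce to 0 since G is a Gröbner basis):
g_1 = x_1^2 + 105/61x_1x_2 - 99/61x_1 - 132/61x_2, LT = x_1^2.
g_2 = x_2^2 + 5/11x_1 + 5/11x_2, LT = x_2^2.
r = 49/33x_1 - 13/11x_2, LT = x_1.

S(g_1,r): lcm = x_1^2. S = 7524/2989x_1x_2 - 99/61x_1 - 132/61x_2.
  leading term x_1x_2: subtract (248292/146461x_2)·r from 7524/2989x_1x_2 - 99/61x_1 - 132/61x_2 → 293436/146461x_2^2 - 99/61x_1 - 132/61x_2
  leading term x_2^2: subtract (293436/146461)·g_2 from 293436/146461x_2^2 - 99/61x_1 - 132/61x_2 → -371079/146461x_1 - 450312/146461x_2
  leading term x_1: subtract (-12245607/7176589)·r from -371079/146461x_1 - 450312/146461x_2 → -36537369/7176589x_2
  leading term x_2: no divisor's leading term divides it; move -36537369/7176589x_2 to the remainder.
  remainder -36537369/7176589x_2 ≠ 0; add m_4 = -36537369/7176589x_2 to the basis.

The other S-polynomials (S(g_1,g_2), S(g_2,r), S(g_1,m_4), S(g_2,m_4), S(r,m_4)) all reduce to 0 modulo the current basis, so we have a Gröbner basis.
Inter-reduce: drop elements whose leading term is divisible by another's, tail-reduce, and make monic.
Reduced Gröbner basis: {x_1, x_2}.
The reduced Gröbner basis of I + (p) is {x_1, x_2} ≠ {1}, a proper ideal, so the enlarged system stays consistent: p is independent of I, with normal form 49/33x_1 - 13/11x_2.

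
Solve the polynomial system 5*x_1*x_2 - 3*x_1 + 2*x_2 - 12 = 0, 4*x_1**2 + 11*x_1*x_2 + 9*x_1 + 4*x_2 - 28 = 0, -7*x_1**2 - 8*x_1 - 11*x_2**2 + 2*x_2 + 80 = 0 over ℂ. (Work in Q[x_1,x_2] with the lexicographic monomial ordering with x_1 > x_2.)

Compute a lex Gröbner basis by Buchberger's algorithm.
f_1 = 5*x_1*x_2 - 3*x_1 + 2*x_2 - 12, LT = x_1*x_2.
f_2 = 4*x_1**2 + 11*x_1*x_2 + 9*x_1 + 4*x_2 - 28, LT = x_1**2.
f_3 = -7*x_1**2 - 8*x_1 - 11*x_2**2 + 2*x_2 + 80, LT = x_1**2.

S(f_1,f_2): lcm = x_1**2*x_2. S = -3/5*x_1**2 - 11/4*x_1*x_2**2 - 37/20*x_1*x_2 - 12/5*x_1 - x_2**2 + 7*x_2.
  leading term x_1**2: subtract (-3/20)·f_2 from -3/5*x_1**2 - 11/4*x_1*x_2**2 - 37/20*x_1*x_2 - 12/5*x_1 - x_2**2 + 7*x_2 → -11/4*x_1*x_2**2 - 1/5*x_1*x_2 - 21/20*x_1 - x_2**2 + 38/5*x_2 - 21/5
  leading term x_1*x_2**2: subtract (-11/20*x_2)·f_1 from -11/4*x_1*x_2**2 - 1/5*x_1*x_2 - 21/20*x_1 - x_2**2 + 38/5*x_2 - 21/5 → -37/20*x_1*x_2 - 21/20*x_1 + 1/10*x_2**2 + x_2 - 21/5
  leading term x_1*x_2: subtract (-37/100)·f_1 from -37/20*x_1*x_2 - 21/20*x_1 + 1/10*x_2**2 + x_2 - 21/5 → -54/25*x_1 + 1/10*x_2**2 + 87/50*x_2 - 216/25
  leading term x_1: no divisor's leading term divides it; move -54/25*x_1 to the remainder.
  leading term x_2**2: no divisor's leading term divides it; move 1/10*x_2**2 to the remainder.
  leading term x_2: no divisor's leading term divides it; move 87/50*x_2 to the remainder.
  leading term 1: no divisor's leading term divides it; move -216/25 to the remainder.
  remainder -54/25*x_1 + 1/10*x_2**2 + 87/50*x_2 - 216/25 ≠ 0; add h_4 = -54/25*x_1 + 1/10*x_2**2 + 87/50*x_2 - 216/25 to the basis.

S(f_1,f_3): lcm = x_1**2*x_2. S = -3/5*x_1**2 - 26/35*x_1*x_2 - 12/5*x_1 - 11/7*x_2**3 + 2/7*x_2**2 + 80/7*x_2.
  leading term x_1**2: subtract (-3/20)·f_2 from -3/5*x_1**2 - 26/35*x_1*x_2 - 12/5*x_1 - 11/7*x_2**3 + 2/7*x_2**2 + 80/7*x_2 → 127/140*x_1*x_2 - 21/20*x_1 - 11/7*x_2**3 + 2/7*x_2**2 + 421/35*x_2 - 21/5
  leading term x_1*x_2: subtract (127/700)·f_1 from 127/140*x_1*x_2 - 21/20*x_1 - 11/7*x_2**3 + 2/7*x_2**2 + 421/35*x_2 - 21/5 → -177/350*x_1 - 11/7*x_2**3 + 2/7*x_2**2 + 4083/350*x_2 - 354/175
  leading term x_1: subtract (59/252)·h_4 from -177/350*x_1 - 11/7*x_2**3 + 2/7*x_2**2 + 4083/350*x_2 - 354/175 → -11/7*x_2**3 + 661/2520*x_2**2 + 1351/120*x_2
  leading term x_2**3: no divisor's leading term divides it; move -11/7*x_2**3 to the remainder.
  leading term x_2**2: no divisor's leading term divides it; move 661/2520*x_2**2 to the remainder.
  leading term x_2: no divisor's leading term divides it; move 1351/120*x_2 to the remainder.
  remainder -11/7*x_2**3 + 661/2520*x_2**2 + 1351/120*x_2 ≠ 0; add h_5 = -11/7*x_2**3 + 661/2520*x_2**2 + 1351/120*x_2 to the basis.

S(f_2,f_3): lcm = x_1**2. S = 11/4*x_1*x_2 + 31/28*x_1 - 11/7*x_2**2 + 9/7*x_2 + 31/7.
  leading term x_1*x_2: subtract (11/20)·f_1 from 11/4*x_1*x_2 + 31/28*x_1 - 11/7*x_2**2 + 9/7*x_2 + 31/7 → 193/70*x_1 - 11/7*x_2**2 + 13/70*x_2 + 386/35
  leading term x_1: subtract (-965/756)·h_4 from 193/70*x_1 - 11/7*x_2**2 + 13/70*x_2 + 386/35 → -2183/1512*x_2**2 + 1213/504*x_2
  leading term x_2**2: no divisor's leading term divides it; move -2183/1512*x_2**2 to the remainder.
  leading term x_2: no divisor's leading term divides it; move 1213/504*x_2 to the remainder.
  remainder -2183/1512*x_2**2 + 1213/504*x_2 ≠ 0; add h_6 = -2183/1512*x_2**2 + 1213/504*x_2 to the basis.

S(f_1,h_4): lcm = x_1*x_2. S = -3/5*x_1 + 5/108*x_2**3 + 29/36*x_2**2 - 18/5*x_2 - 12/5.
  leading term x_1: subtract (5/18)·h_4 from -3/5*x_1 + 5/108*x_2**3 + 29/36*x_2**2 - 18/5*x_2 - 12/5 → 5/108*x_2**3 + 7/9*x_2**2 - 49/12*x_2
  leading term x_2**3: subtract (-35/1188)·h_5 from 5/108*x_2**3 + 7/9*x_2**2 - 49/12*x_2 → 67189/85536*x_2**2 - 106967/28512*x_2
  leading term x_2**2: subtract (-470323/864468)·h_6 from 67189/85536*x_2**2 - 106967/28512*x_2 → -175936/72039*x_2
  leading term x_2: no divisor's leading term divides it; move -175936/72039*x_2 to the remainder.
  remainder -175936/72039*x_2 ≠ 0; add h_7 = -175936/72039*x_2 to the basis.

The other S-polynomials (S(f_2,h_4), S(f_3,h_4), S(f_1,h_5), S(f_2,h_5), S(f_3,h_5), S(h_4,h_5), S(f_1,h_6), S(f_2,h_6), S(f_3,h_6), S(h_4,h_6), S(h_5,h_6), S(f_1,h_7), S(f_2,h_7), S(f_3,h_7), S(h_4,h_7), S(h_5,h_7), S(h_6,h_7)) all reduce to 0 modulo the current basis, so we have a Gröbner basis.
Inter-reduce: drop elements whose leading term is divisible by another's, tail-reduce, and make monic.
Reduced Gröbner basis: {x_1 + 4, x_2}.

From the last basis element, x_2 = 0, so x_2 takes values in {0}. Each choice, substituted upward through the basis, yields the corresponding point(s) of the solution set.
  x_2 = 0: the earlier basis element becomes x_1 + 4 = 0, giving x_1 = -4 — point (-4, 0).

{(-4, 0)}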